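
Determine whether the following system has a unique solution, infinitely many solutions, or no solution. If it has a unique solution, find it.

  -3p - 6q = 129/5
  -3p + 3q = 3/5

Row-reduce the augmented matrix:
R1 ← R1 / (-3).
R2 ← R2 + 3·R1.
R2 ← R2 / (9).
R1 ← R1 − 2·R2.
Reading off the reduced rows gives p = -3, q = -14/5.

p = -3, q = -14/5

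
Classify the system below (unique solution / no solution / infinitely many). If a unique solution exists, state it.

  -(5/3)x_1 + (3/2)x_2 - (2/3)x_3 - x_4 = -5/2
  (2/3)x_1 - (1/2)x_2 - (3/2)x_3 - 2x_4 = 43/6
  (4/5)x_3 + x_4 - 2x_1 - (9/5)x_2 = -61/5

infinitely many solutions

Row-reduce:
R1 ← R1 / (-5/3).
R2 ← R2 − 2/3·R1.
R3 ← R3 + 2·R1.
R2 ← R2 / (1/10).
R1 ← R1 + 9/10·R2.
R3 ← R3 + 18/5·R2.
R3 ← R3 / (-62).
R1 ← R1 + 31/2·R3.
R2 ← R2 + 53/3·R3.
Rank is 3 with 4 unknowns, leaving x_4 free.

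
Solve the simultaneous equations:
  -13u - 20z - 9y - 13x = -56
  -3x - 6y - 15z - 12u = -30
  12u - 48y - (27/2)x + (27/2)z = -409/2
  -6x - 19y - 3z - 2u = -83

Row-reduce:
R1 ← R1 / (-13).
R2 ← R2 + 3·R1.
R3 ← R3 + 27/2·R1.
R4 ← R4 + 6·R1.
R2 ← R2 / (-51/13).
R1 ← R1 − 9/13·R2.
R3 ← R3 + 1005/26·R2.
R4 ← R4 + 193/13·R2.
R3 ← R3 / (2322/17).
R1 ← R1 + 5/17·R3.
R2 ← R2 − 45/17·R3.
R4 ← R4 − 774/17·R3.
Row 4 reduces to 0 = 1/6, a contradiction. The system is inconsistent.

no solution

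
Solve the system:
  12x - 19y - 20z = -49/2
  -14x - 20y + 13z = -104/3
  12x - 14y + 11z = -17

x = 1/3, y = 3/2, z = 0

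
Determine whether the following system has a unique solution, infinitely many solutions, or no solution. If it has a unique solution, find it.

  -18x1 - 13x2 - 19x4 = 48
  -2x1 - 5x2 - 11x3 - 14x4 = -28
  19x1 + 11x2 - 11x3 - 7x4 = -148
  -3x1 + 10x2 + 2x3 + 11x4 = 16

Row-reduce the augmented matrix:
R1 ← R1 / (-18).
R2 ← R2 + 2·R1.
R3 ← R3 − 19·R1.
R4 ← R4 + 3·R1.
R2 ← R2 / (-32/9).
R1 ← R1 − 13/18·R2.
R3 ← R3 + 49/18·R2.
R4 ← R4 − 73/6·R2.
R3 ← R3 / (-165/64).
R1 ← R1 + 143/64·R3.
R2 ← R2 − 99/32·R3.
R4 ← R4 + 2281/64·R3.
R4 ← R4 / (12192/55).
R1 ← R1 − 71/5·R4.
R2 ← R2 + 91/5·R4.
R3 ← R3 − 383/55·R4.
Reading off the reduced rows gives x1 = -4, x2 = -4, x3 = 0, x4 = 4.

x1 = -4, x2 = -4, x3 = 0, x4 = 4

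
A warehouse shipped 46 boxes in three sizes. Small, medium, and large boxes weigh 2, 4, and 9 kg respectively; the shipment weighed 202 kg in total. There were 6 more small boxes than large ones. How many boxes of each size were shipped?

Let s = small boxes, m = medium boxes, l = large boxes.
  s + m + l = 46
  2s + 4m + 9l = 202
  s - l = 6
Row-reduce the augmented matrix:
R2 ← R2 − 2·R1.
R3 ← R3 − 1·R1.
R2 ← R2 / (2).
R1 ← R1 − 1·R2.
R3 ← R3 + 1·R2.
R3 ← R3 / (3/2).
R1 ← R1 + 5/2·R3.
R2 ← R2 − 7/2·R3.
Reading off the reduced rows gives s = 16, m = 20, l = 10.

small boxes: 16, medium boxes: 20, large boxes: 10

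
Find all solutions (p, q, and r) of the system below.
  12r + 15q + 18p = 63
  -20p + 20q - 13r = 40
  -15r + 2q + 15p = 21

p = 1, q = 3, r = 0

Row-reduce the augmented matrix:
R1 ← R1 / (18).
R2 ← R2 + 20·R1.
R3 ← R3 − 15·R1.
R2 ← R2 / (110/3).
R1 ← R1 − 5/6·R2.
R3 ← R3 + 21/2·R2.
R3 ← R3 / (-5479/220).
R1 ← R1 − 29/44·R3.
R2 ← R2 − 1/110·R3.
Reading off the reduced rows gives p = 1, q = 3, r = 0.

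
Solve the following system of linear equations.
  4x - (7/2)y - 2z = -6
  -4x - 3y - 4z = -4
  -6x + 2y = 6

no solution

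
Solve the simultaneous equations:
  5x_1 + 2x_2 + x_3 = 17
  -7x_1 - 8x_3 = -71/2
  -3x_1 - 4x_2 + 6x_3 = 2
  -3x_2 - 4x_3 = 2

Row-reduce:
R1 ← R1 / (5).
R2 ← R2 + 7·R1.
R3 ← R3 + 3·R1.
R2 ← R2 / (14/5).
R1 ← R1 − 2/5·R2.
R3 ← R3 + 14/5·R2.
R4 ← R4 + 3·R2.
Swap R3 and R4.
R3 ← R3 / (-155/14).
R1 ← R1 − 8/7·R3.
R2 ← R2 + 33/14·R3.
Row 4 reduces to 0 = 1/2, a contradiction. The system is inconsistent.

no solution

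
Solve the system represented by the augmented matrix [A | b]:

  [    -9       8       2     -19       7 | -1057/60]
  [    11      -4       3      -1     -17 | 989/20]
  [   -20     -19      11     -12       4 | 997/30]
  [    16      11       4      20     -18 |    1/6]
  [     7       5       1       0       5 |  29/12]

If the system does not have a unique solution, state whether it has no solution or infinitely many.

x_1 = 9/4, x_2 = -5/2, x_3 = 5/3, x_4 = -6/5, x_5 = -1/2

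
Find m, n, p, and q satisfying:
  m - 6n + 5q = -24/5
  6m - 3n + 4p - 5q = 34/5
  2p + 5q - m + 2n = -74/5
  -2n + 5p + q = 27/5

m = -3, n = -11/5, p = 4/5, q = -3

Row-reduce the augmented matrix:
R2 ← R2 − 6·R1.
R3 ← R3 + 1·R1.
R2 ← R2 / (33).
R1 ← R1 + 6·R2.
R3 ← R3 + 4·R2.
R4 ← R4 + 2·R2.
R3 ← R3 / (82/33).
R1 ← R1 − 8/11·R3.
R2 ← R2 − 4/33·R3.
R4 ← R4 − 173/33·R3.
R4 ← R4 / (-544/41).
R1 ← R1 + 125/41·R4.
R2 ← R2 + 55/41·R4.
R3 ← R3 − 95/41·R4.
Reading off the reduced rows gives m = -3, n = -11/5, p = 4/5, q = -3.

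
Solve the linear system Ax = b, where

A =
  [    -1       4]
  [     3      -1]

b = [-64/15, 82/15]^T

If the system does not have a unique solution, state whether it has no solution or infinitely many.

Row-reduce the augmented matrix:
R1 ← R1 / (-1).
R2 ← R2 − 3·R1.
R2 ← R2 / (11).
R1 ← R1 + 4·R2.
Reading off the reduced rows gives x_1 = 8/5, x_2 = -2/3.

x_1 = 8/5, x_2 = -2/3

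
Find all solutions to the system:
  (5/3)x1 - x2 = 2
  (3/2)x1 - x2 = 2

x1 = 0, x2 = -2

Row-reduce the augmented matrix:
R1 ← R1 / (5/3).
R2 ← R2 − 3/2·R1.
R2 ← R2 / (-1/10).
R1 ← R1 + 3/5·R2.
Reading off the reduced rows gives x1 = 0, x2 = -2.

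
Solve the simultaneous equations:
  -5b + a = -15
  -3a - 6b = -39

a = 5, b = 4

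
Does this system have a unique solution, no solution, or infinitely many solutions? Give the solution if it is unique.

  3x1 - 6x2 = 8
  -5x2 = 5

x1 = 2/3, x2 = -1

Row-reduce the augmented matrix:
R1 ← R1 / (3).
R2 ← R2 / (-5).
R1 ← R1 + 2·R2.
Reading off the reduced rows gives x1 = 2/3, x2 = -1.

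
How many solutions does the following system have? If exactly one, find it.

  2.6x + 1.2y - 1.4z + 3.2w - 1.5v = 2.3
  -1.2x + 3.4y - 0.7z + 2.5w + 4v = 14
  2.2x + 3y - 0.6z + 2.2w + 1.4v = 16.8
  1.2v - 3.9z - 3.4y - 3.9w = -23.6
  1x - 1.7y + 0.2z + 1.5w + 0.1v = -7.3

Row-reduce the augmented matrix:
R1 ← R1 / (13/5).
R2 ← R2 + 6/5·R1.
R3 ← R3 − 11/5·R1.
R5 ← R5 − 1·R1.
R2 ← R2 / (257/65).
R1 ← R1 − 6/13·R2.
R3 ← R3 − 129/65·R2.
R4 ← R4 + 17/5·R2.
R5 ← R5 + 281/130·R2.
R3 ← R3 / (3239/2570).
R1 ← R1 + 98/257·R3.
R2 ← R2 + 175/514·R3.
R4 ← R4 + 6499/1285·R3.
R5 ← R5 − 13/5140·R3.
R4 ← R4 / (-170504/16195).
R1 ← R1 − 29/3239·R4.
R2 ← R2 − 1067/3239·R4.
R3 ← R3 + 6435/3239·R4.
R5 ← R5 − 39652/16195·R4.
R5 ← R5 / (1860767/426260).
R1 ← R1 + 55489/85252·R5.
R2 ← R2 − 116145/85252·R5.
R3 ← R3 + 61951/85252·R5.
R4 ← R4 + 65535/85252·R5.
Reading off the reduced rows gives x = 2, y = 5, z = 3, w = -1, v = 1.

x = 2, y = 5, z = 3, w = -1, v = 1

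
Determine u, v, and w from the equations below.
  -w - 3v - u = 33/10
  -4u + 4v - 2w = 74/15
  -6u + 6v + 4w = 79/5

Row-reduce the augmented matrix:
R1 ← R1 / (-1).
R2 ← R2 + 4·R1.
R3 ← R3 + 6·R1.
R2 ← R2 / (16).
R1 ← R1 − 3·R2.
R3 ← R3 − 24·R2.
R3 ← R3 / (7).
R1 ← R1 − 5/8·R3.
R2 ← R2 − 1/8·R3.
Reading off the reduced rows gives u = -5/2, v = -2/3, w = 6/5.

u = -5/2, v = -2/3, w = 6/5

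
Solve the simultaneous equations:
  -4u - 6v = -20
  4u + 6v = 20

infinitely many solutions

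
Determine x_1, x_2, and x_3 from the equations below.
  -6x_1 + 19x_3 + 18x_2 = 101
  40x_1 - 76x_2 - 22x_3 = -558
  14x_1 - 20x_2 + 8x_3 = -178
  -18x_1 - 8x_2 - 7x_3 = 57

Row-reduce the augmented matrix:
R1 ← R1 / (-6).
R2 ← R2 − 40·R1.
R3 ← R3 − 14·R1.
R4 ← R4 + 18·R1.
R2 ← R2 / (44).
R1 ← R1 + 3·R2.
R3 ← R3 − 22·R2.
R4 ← R4 + 62·R2.
Swap R3 and R4.
R3 ← R3 / (2755/33).
R1 ← R1 − 131/33·R3.
R2 ← R2 − 157/66·R3.
R4 reduces to 0 = 0, so the extra equation is consistent.
Reading off the reduced rows gives x_1 = -5, x_2 = 5, x_3 = -1.

x_1 = -5, x_2 = 5, x_3 = -1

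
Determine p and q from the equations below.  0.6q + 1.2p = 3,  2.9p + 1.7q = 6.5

p = 4, q = -3

Row-reduce the augmented matrix:
R1 ← R1 / (6/5).
R2 ← R2 − 29/10·R1.
R2 ← R2 / (1/4).
R1 ← R1 − 1/2·R2.
Reading off the reduced rows gives p = 4, q = -3.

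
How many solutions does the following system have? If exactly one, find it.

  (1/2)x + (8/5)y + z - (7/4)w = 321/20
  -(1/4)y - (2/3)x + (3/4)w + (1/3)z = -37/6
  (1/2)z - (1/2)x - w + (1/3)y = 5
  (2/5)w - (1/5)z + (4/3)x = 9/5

x = 3, y = 3, z = 1, w = -5

Row-reduce the augmented matrix:
R1 ← R1 / (1/2).
R2 ← R2 + 2/3·R1.
R3 ← R3 + 1/2·R1.
R4 ← R4 − 4/3·R1.
R2 ← R2 / (113/60).
R1 ← R1 − 16/5·R2.
R3 ← R3 − 29/15·R2.
R4 ← R4 + 64/15·R2.
R3 ← R3 / (-143/678).
R1 ← R1 + 94/113·R3.
R2 ← R2 − 100/113·R3.
R4 ← R4 − 1541/1695·R3.
R4 ← R4 / (-14449/4290).
R1 ← R1 − 1037/286·R4.
R2 ← R2 + 795/143·R4.
R3 ← R3 − 1525/286·R4.
Reading off the reduced rows gives x = 3, y = 3, z = 1, w = -5.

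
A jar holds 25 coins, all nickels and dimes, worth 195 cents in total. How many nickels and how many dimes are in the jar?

nickels: 11, dimes: 14

Let n = nickels, d = dimes.
  n + d = 25
  10d + 5n = 195
Row-reduce the augmented matrix:
R2 ← R2 − 5·R1.
R2 ← R2 / (5).
R1 ← R1 − 1·R2.
Reading off the reduced rows gives n = 11, d = 14.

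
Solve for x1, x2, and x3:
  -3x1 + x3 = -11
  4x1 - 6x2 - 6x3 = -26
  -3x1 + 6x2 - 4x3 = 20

x1 = 4, x2 = 6, x3 = 1

Row-reduce the augmented matrix:
R1 ← R1 / (-3).
R2 ← R2 − 4·R1.
R3 ← R3 + 3·R1.
R2 ← R2 / (-6).
R3 ← R3 − 6·R2.
R3 ← R3 / (-29/3).
R1 ← R1 + 1/3·R3.
R2 ← R2 − 7/9·R3.
Reading off the reduced rows gives x1 = 4, x2 = 6, x3 = 1.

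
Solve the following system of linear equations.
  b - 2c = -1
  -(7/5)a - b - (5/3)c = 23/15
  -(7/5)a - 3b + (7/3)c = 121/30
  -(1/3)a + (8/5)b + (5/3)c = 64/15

Row-reduce:
Swap R1 and R2.
R1 ← R1 / (-7/5).
R3 ← R3 + 7/5·R1.
R4 ← R4 + 1/3·R1.
R1 ← R1 − 5/7·R2.
R3 ← R3 + 2·R2.
R4 ← R4 − 193/105·R2.
Swap R3 and R4.
R3 ← R3 / (1808/315).
R1 ← R1 − 55/21·R3.
R2 ← R2 + 2·R3.
Row 4 reduces to 0 = 1/2, a contradiction. The system is inconsistent.

no solution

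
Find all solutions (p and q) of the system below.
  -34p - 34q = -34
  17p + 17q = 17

infinitely many solutions

Row-reduce:
R1 ← R1 / (-34).
R2 ← R2 − 17·R1.
Rank is 1 with 2 unknowns, leaving q free.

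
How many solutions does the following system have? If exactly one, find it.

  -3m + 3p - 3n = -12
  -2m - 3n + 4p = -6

infinitely many solutions

Row-reduce:
R1 ← R1 / (-3).
R2 ← R2 + 2·R1.
R2 ← R2 / (-1).
R1 ← R1 − 1·R2.
Rank is 2 with 3 unknowns, leaving p free.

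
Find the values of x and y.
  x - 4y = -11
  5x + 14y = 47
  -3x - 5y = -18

x = 1, y = 3

Row-reduce the augmented matrix:
R2 ← R2 − 5·R1.
R3 ← R3 + 3·R1.
R2 ← R2 / (34).
R1 ← R1 + 4·R2.
R3 ← R3 + 17·R2.
R3 reduces to 0 = 0, so the extra equation is consistent.
Reading off the reduced rows gives x = 1, y = 3.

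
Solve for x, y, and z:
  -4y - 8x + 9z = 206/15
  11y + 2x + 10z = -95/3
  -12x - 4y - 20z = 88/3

Row-reduce the augmented matrix:
R1 ← R1 / (-8).
R2 ← R2 − 2·R1.
R3 ← R3 + 12·R1.
R2 ← R2 / (10).
R1 ← R1 − 1/2·R2.
R3 ← R3 − 2·R2.
R3 ← R3 / (-719/20).
R1 ← R1 + 139/80·R3.
R2 ← R2 − 49/40·R3.
Reading off the reduced rows gives x = -1, y = -7/3, z = -2/5.

x = -1, y = -7/3, z = -2/5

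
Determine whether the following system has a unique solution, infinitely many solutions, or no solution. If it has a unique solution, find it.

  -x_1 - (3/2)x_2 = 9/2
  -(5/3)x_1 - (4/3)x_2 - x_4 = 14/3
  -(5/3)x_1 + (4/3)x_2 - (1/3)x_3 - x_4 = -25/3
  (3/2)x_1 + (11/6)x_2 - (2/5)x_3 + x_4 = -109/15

x_1 = 3, x_2 = -5, x_3 = -1, x_4 = -3

Row-reduce the augmented matrix:
R1 ← R1 / (-1).
R2 ← R2 + 5/3·R1.
R3 ← R3 + 5/3·R1.
R4 ← R4 − 3/2·R1.
R2 ← R2 / (7/6).
R1 ← R1 − 3/2·R2.
R3 ← R3 − 23/6·R2.
R4 ← R4 + 5/12·R2.
R3 ← R3 / (-1/3).
R4 ← R4 + 2/5·R3.
R4 ← R4 / (-21/10).
R1 ← R1 − 9/7·R4.
R2 ← R2 + 6/7·R4.
R3 ← R3 + 48/7·R4.
Reading off the reduced rows gives x_1 = 3, x_2 = -5, x_3 = -1, x_4 = -3.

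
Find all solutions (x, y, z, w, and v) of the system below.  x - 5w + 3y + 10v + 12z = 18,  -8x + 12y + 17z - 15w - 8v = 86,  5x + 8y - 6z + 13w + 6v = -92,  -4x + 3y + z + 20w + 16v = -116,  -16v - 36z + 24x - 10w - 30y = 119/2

no solution

Row-reduce:
R2 ← R2 + 8·R1.
R3 ← R3 − 5·R1.
R4 ← R4 + 4·R1.
R5 ← R5 − 24·R1.
R2 ← R2 / (36).
R1 ← R1 − 3·R2.
R3 ← R3 + 7·R2.
R4 ← R4 − 15·R2.
R5 ← R5 + 102·R2.
R3 ← R3 / (-1585/36).
R1 ← R1 − 31/12·R3.
R2 ← R2 − 113/36·R3.
R4 ← R4 − 23/12·R3.
R5 ← R5 + 23/6·R3.
R4 ← R4 / (38207/1585).
R1 ← R1 − 1879/1585·R4.
R2 ← R2 − 664/1585·R4.
R3 ← R3 + 983/1585·R4.
R5 ← R5 + 76414/1585·R4.
Row 5 reduces to 0 = -1/2, a contradiction. The system is inconsistent.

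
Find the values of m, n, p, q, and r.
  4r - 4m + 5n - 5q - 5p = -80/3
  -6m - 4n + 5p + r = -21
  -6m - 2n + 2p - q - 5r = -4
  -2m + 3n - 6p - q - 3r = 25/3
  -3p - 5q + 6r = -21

m = 7/3, n = -1, p = -5/3, q = 2, r = -8/3

Row-reduce the augmented matrix:
R1 ← R1 / (-4).
R2 ← R2 + 6·R1.
R3 ← R3 + 6·R1.
R4 ← R4 + 2·R1.
R2 ← R2 / (-23/2).
R1 ← R1 + 5/4·R2.
R3 ← R3 + 19/2·R2.
R4 ← R4 − 1/2·R2.
R3 ← R3 / (-19/23).
R1 ← R1 + 5/46·R3.
R2 ← R2 + 25/23·R3.
R4 ← R4 + 68/23·R3.
R5 ← R5 + 3·R3.
R4 ← R4 / (14/19).
R1 ← R1 − 15/38·R4.
R2 ← R2 + 20/19·R4.
R3 ← R3 + 7/19·R4.
R5 ← R5 + 116/19·R4.
R5 ← R5 / (1340/7).
R1 ← R1 + 139/14·R5.
R2 ← R2 − 260/7·R5.
R3 ← R3 − 18·R5.
R4 ← R4 − 184/7·R5.
Reading off the reduced rows gives m = 7/3, n = -1, p = -5/3, q = 2, r = -8/3.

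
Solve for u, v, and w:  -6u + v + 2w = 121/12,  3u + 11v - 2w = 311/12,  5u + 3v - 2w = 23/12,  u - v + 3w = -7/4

Row-reduce the augmented matrix:
R1 ← R1 / (-6).
R2 ← R2 − 3·R1.
R3 ← R3 − 5·R1.
R4 ← R4 − 1·R1.
R2 ← R2 / (23/2).
R1 ← R1 + 1/6·R2.
R3 ← R3 − 23/6·R2.
R4 ← R4 + 5/6·R2.
Swap R3 and R4.
R3 ← R3 / (75/23).
R1 ← R1 + 8/23·R3.
R2 ← R2 + 2/23·R3.
R4 reduces to 0 = 0, so the extra equation is consistent.
Reading off the reduced rows gives u = -1, v = 11/4, w = 2/3.

u = -1, v = 11/4, w = 2/3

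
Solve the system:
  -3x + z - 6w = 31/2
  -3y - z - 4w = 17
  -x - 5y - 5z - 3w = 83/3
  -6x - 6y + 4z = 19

Row-reduce the augmented matrix:
R1 ← R1 / (-3).
R3 ← R3 + 1·R1.
R4 ← R4 + 6·R1.
R2 ← R2 / (-3).
R3 ← R3 + 5·R2.
R4 ← R4 + 6·R2.
R3 ← R3 / (-11/3).
R1 ← R1 + 1/3·R3.
R2 ← R2 − 1/3·R3.
R4 ← R4 − 4·R3.
R4 ← R4 / (288/11).
R1 ← R1 − 49/33·R4.
R2 ← R2 − 61/33·R4.
R3 ← R3 + 17/11·R4.
Reading off the reduced rows gives x = -5/3, y = -5/2, z = -3/2, w = -2.

x = -5/3, y = -5/2, z = -3/2, w = -2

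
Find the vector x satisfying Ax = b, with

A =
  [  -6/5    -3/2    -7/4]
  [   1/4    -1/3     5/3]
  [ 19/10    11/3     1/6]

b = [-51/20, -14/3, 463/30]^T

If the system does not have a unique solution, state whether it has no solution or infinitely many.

no solution

Row-reduce:
R1 ← R1 / (-6/5).
R2 ← R2 − 1/4·R1.
R3 ← R3 − 19/10·R1.
R2 ← R2 / (-31/48).
R1 ← R1 − 5/4·R2.
R3 ← R3 − 31/24·R2.
Row 3 reduces to 0 = 1, a contradiction. The system is inconsistent.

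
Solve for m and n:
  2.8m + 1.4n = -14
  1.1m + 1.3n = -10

m = -2, n = -6

Row-reduce the augmented matrix:
R1 ← R1 / (14/5).
R2 ← R2 − 11/10·R1.
R2 ← R2 / (3/4).
R1 ← R1 − 1/2·R2.
Reading off the reduced rows gives m = -2, n = -6.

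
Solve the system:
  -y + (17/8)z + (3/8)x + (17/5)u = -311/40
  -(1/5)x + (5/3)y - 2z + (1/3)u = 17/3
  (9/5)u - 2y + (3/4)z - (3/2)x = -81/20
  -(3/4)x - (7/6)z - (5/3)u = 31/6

no solution

Row-reduce:
R1 ← R1 / (3/8).
R2 ← R2 + 1/5·R1.
R3 ← R3 + 3/2·R1.
R4 ← R4 + 3/4·R1.
R2 ← R2 / (17/15).
R1 ← R1 + 8/3·R2.
R3 ← R3 + 6·R2.
R4 ← R4 + 2·R2.
R3 ← R3 / (317/68).
R1 ← R1 − 185/51·R3.
R2 ← R2 + 13/17·R3.
R4 ← R4 − 317/204·R3.
Row 4 reduces to 0 = 4/3, a contradiction. The system is inconsistent.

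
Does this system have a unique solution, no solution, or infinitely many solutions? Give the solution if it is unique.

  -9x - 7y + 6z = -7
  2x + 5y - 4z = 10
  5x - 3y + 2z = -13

Row-reduce:
R1 ← R1 / (-9).
R2 ← R2 − 2·R1.
R3 ← R3 − 5·R1.
R2 ← R2 / (31/9).
R1 ← R1 − 7/9·R2.
R3 ← R3 + 62/9·R2.
Rank is 2 with 3 unknowns, leaving z free.

infinitely many solutions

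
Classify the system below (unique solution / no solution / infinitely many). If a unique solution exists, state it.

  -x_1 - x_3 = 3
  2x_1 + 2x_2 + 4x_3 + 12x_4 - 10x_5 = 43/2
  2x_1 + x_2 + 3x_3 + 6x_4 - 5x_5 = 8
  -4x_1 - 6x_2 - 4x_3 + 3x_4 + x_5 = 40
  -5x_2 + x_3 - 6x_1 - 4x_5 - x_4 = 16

Row-reduce:
R1 ← R1 / (-1).
R2 ← R2 − 2·R1.
R3 ← R3 − 2·R1.
R4 ← R4 + 4·R1.
R5 ← R5 + 6·R1.
R2 ← R2 / (2).
R3 ← R3 − 1·R2.
R4 ← R4 + 6·R2.
R5 ← R5 + 5·R2.
Swap R3 and R4.
R3 ← R3 / (6).
R1 ← R1 − 1·R3.
R2 ← R2 − 1·R3.
R5 ← R5 − 12·R3.
Swap R4 and R5.
R4 ← R4 / (-49).
R1 ← R1 + 13/2·R4.
R2 ← R2 + 1/2·R4.
R3 ← R3 − 13/2·R4.
Row 5 reduces to 0 = 1/4, a contradiction. The system is inconsistent.

no solution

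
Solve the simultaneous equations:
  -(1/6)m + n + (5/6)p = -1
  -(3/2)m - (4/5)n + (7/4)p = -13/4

Row-reduce:
R1 ← R1 / (-1/6).
R2 ← R2 + 3/2·R1.
R2 ← R2 / (-49/5).
R1 ← R1 + 6·R2.
Rank is 2 with 3 unknowns, leaving p free.

infinitely many solutions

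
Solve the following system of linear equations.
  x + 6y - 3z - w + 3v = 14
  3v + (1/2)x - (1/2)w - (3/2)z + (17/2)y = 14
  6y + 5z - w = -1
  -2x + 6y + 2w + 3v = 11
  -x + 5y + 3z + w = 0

infinitely many solutions

Row-reduce:
R2 ← R2 − 1/2·R1.
R4 ← R4 + 2·R1.
R5 ← R5 + 1·R1.
R2 ← R2 / (11/2).
R1 ← R1 − 6·R2.
R3 ← R3 − 6·R2.
R4 ← R4 − 18·R2.
R5 ← R5 − 11·R2.
R3 ← R3 / (5).
R1 ← R1 + 3·R3.
R4 ← R4 + 6·R3.
R4 ← R4 / (-6/5).
R1 ← R1 + 8/5·R4.
R3 ← R3 + 1/5·R4.
Rank is 4 with 5 unknowns, leaving v free.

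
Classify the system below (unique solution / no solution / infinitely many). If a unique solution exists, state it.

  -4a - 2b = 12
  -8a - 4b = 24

infinitely many solutions

Row-reduce:
R1 ← R1 / (-4).
R2 ← R2 + 8·R1.
Rank is 1 with 2 unknowns, leaving b free.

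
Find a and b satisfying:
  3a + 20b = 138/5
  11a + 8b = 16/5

a = -4/5, b = 3/2

Row-reduce the augmented matrix:
R1 ← R1 / (3).
R2 ← R2 − 11·R1.
R2 ← R2 / (-196/3).
R1 ← R1 − 20/3·R2.
Reading off the reduced rows gives a = -4/5, b = 3/2.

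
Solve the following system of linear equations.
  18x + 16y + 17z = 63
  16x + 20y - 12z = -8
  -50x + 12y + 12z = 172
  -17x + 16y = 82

Row-reduce the augmented matrix:
R1 ← R1 / (18).
R2 ← R2 − 16·R1.
R3 ← R3 + 50·R1.
R4 ← R4 + 17·R1.
R2 ← R2 / (52/9).
R1 ← R1 − 8/9·R2.
R3 ← R3 − 508/9·R2.
R4 ← R4 − 280/9·R2.
R3 ← R3 / (4213/13).
R1 ← R1 − 133/26·R3.
R2 ← R2 + 61/13·R3.
R4 ← R4 − 4213/26·R3.
R4 reduces to 0 = 0, so the extra equation is consistent.
Reading off the reduced rows gives x = -2, y = 3, z = 3.

x = -2, y = 3, z = 3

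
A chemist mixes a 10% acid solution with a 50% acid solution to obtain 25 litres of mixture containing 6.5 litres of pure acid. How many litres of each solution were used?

litres of solution A: 15, litres of solution B: 10

Let a = litres of solution A, b = litres of solution B.
  a + b = 25
  (1/10)a + (1/2)b = 13/2
From equation 1: a = 25 − b.
Substitute into equation 2 and solve: b = 10.
Then a = 15.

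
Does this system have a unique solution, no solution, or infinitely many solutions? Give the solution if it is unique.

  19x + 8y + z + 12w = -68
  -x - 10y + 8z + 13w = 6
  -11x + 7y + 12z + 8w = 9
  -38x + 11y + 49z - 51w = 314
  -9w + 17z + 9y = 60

no solution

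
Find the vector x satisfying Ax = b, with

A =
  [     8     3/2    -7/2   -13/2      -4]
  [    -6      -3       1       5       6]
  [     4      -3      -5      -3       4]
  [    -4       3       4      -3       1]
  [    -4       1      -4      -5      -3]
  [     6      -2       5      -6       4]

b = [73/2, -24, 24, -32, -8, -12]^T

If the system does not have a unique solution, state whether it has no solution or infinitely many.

Row-reduce:
R1 ← R1 / (8).
R2 ← R2 + 6·R1.
R3 ← R3 − 4·R1.
R4 ← R4 + 4·R1.
R5 ← R5 + 4·R1.
R6 ← R6 − 6·R1.
R2 ← R2 / (-15/8).
R1 ← R1 − 3/16·R2.
R3 ← R3 + 15/4·R2.
R4 ← R4 − 15/4·R2.
R5 ← R5 − 7/4·R2.
R6 ← R6 + 25/8·R2.
Swap R3 and R4.
R3 ← R3 / (-1).
R1 ← R1 + 3/5·R3.
R2 ← R2 − 13/15·R3.
R5 ← R5 + 109/15·R3.
R6 ← R6 − 31/3·R3.
Swap R4 and R5.
R4 ← R4 / (532/15).
R1 ← R1 − 14/5·R4.
R2 ← R2 + 79/15·R4.
R3 ← R3 − 6·R4.
R6 ← R6 + 190/3·R4.
Swap R5 and R6.
R5 ← R5 / (-106/7).
R1 ← R1 + 3/19·R5.
R2 ← R2 + 795/266·R5.
R3 ← R3 − 202/133·R5.
R4 ← R4 + 289/266·R5.
Row 6 reduces to 0 = -1, a contradiction. The system is inconsistent.

no solution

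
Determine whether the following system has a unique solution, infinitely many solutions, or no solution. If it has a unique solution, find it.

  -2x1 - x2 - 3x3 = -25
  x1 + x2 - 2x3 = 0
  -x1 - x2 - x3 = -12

Row-reduce the augmented matrix:
R1 ← R1 / (-2).
R2 ← R2 − 1·R1.
R3 ← R3 + 1·R1.
R2 ← R2 / (1/2).
R1 ← R1 − 1/2·R2.
R3 ← R3 + 1/2·R2.
R3 ← R3 / (-3).
R1 ← R1 − 5·R3.
R2 ← R2 + 7·R3.
Reading off the reduced rows gives x1 = 5, x2 = 3, x3 = 4.

x1 = 5, x2 = 3, x3 = 4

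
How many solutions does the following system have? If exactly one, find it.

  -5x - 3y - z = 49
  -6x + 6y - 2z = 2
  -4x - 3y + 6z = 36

x = -6, y = -6, z = -1

Row-reduce the augmented matrix:
R1 ← R1 / (-5).
R2 ← R2 + 6·R1.
R3 ← R3 + 4·R1.
R2 ← R2 / (48/5).
R1 ← R1 − 3/5·R2.
R3 ← R3 + 3/5·R2.
R3 ← R3 / (27/4).
R1 ← R1 − 1/4·R3.
R2 ← R2 + 1/12·R3.
Reading off the reduced rows gives x = -6, y = -6, z = -1.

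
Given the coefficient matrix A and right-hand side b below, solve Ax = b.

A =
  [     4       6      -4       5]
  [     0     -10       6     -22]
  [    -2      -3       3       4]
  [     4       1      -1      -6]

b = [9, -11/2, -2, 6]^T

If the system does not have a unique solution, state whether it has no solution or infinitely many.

no solution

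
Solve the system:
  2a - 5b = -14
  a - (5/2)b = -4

Row-reduce:
R1 ← R1 / (2).
R2 ← R2 − 1·R1.
Row 2 reduces to 0 = 3, a contradiction. The system is inconsistent.

no solution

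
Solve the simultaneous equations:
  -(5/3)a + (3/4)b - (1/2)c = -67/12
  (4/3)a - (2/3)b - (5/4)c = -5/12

Row-reduce:
R1 ← R1 / (-5/3).
R2 ← R2 − 4/3·R1.
R2 ← R2 / (-1/15).
R1 ← R1 + 9/20·R2.
Rank is 2 with 3 unknowns, leaving c free.

infinitely many solutions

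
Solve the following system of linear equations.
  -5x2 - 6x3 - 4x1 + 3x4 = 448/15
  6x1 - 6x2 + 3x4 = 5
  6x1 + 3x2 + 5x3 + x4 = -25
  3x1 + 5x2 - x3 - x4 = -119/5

x1 = -8/3, x2 = -3, x3 = -1/5, x4 = 1

Row-reduce the augmented matrix:
R1 ← R1 / (-4).
R2 ← R2 − 6·R1.
R3 ← R3 − 6·R1.
R4 ← R4 − 3·R1.
R2 ← R2 / (-27/2).
R1 ← R1 − 5/4·R2.
R3 ← R3 + 9/2·R2.
R4 ← R4 − 5/4·R2.
R3 ← R3 / (-1).
R1 ← R1 − 2/3·R3.
R2 ← R2 − 2/3·R3.
R4 ← R4 + 19/3·R3.
R4 ← R4 / (-307/18).
R1 ← R1 − 35/18·R4.
R2 ← R2 − 13/9·R4.
R3 ← R3 + 3·R4.
Reading off the reduced rows gives x1 = -8/3, x2 = -3, x3 = -1/5, x4 = 1.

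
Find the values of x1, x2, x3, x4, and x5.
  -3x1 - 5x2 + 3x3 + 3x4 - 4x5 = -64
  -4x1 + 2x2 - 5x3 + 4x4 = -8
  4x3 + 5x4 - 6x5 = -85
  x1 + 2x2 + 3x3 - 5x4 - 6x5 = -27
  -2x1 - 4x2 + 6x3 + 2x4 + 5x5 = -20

x1 = 4, x2 = -1, x3 = -6, x4 = -5, x5 = 6

Row-reduce the augmented matrix:
R1 ← R1 / (-3).
R2 ← R2 + 4·R1.
R4 ← R4 − 1·R1.
R5 ← R5 + 2·R1.
R2 ← R2 / (26/3).
R1 ← R1 − 5/3·R2.
R4 ← R4 − 1/3·R2.
R5 ← R5 + 2/3·R2.
R3 ← R3 / (4).
R1 ← R1 − 19/26·R3.
R2 ← R2 + 27/26·R3.
R4 ← R4 − 113/26·R3.
R5 ← R5 − 43/13·R3.
R4 ← R4 / (-981/104).
R1 ← R1 + 199/104·R4.
R2 ← R2 − 135/104·R4.
R3 ← R3 − 5/4·R4.
R5 ← R5 + 215/52·R4.
R5 ← R5 / (13229/981).
R1 ← R1 − 1580/981·R5.
R2 ← R2 + 118/109·R5.
R3 ← R3 + 1604/981·R5.
R4 ← R4 − 106/981·R5.
Reading off the reduced rows gives x1 = 4, x2 = -1, x3 = -6, x4 = -5, x5 = 6.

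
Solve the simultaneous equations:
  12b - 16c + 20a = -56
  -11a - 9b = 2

Row-reduce:
R1 ← R1 / (20).
R2 ← R2 + 11·R1.
R2 ← R2 / (-12/5).
R1 ← R1 − 3/5·R2.
Rank is 2 with 3 unknowns, leaving c free.

infinitely many solutions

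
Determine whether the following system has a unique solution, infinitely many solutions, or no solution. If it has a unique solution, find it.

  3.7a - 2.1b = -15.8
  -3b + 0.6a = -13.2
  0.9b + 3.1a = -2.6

a = -2, b = 4

Row-reduce the augmented matrix:
R1 ← R1 / (37/10).
R2 ← R2 − 3/5·R1.
R3 ← R3 − 31/10·R1.
R2 ← R2 / (-492/185).
R1 ← R1 + 21/37·R2.
R3 ← R3 − 492/185·R2.
R3 reduces to 0 = 0, so the extra equation is consistent.
Reading off the reduced rows gives a = -2, b = 4.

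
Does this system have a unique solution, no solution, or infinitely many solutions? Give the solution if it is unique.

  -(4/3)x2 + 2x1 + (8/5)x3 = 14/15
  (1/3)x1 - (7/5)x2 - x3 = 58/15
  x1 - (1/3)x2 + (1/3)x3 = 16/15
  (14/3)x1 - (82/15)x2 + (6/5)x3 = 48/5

x1 = 7/5, x2 = -1, x3 = -2

Row-reduce the augmented matrix:
R1 ← R1 / (2).
R2 ← R2 − 1/3·R1.
R3 ← R3 − 1·R1.
R4 ← R4 − 14/3·R1.
R2 ← R2 / (-53/45).
R1 ← R1 + 2/3·R2.
R3 ← R3 − 1/3·R2.
R4 ← R4 + 106/45·R2.
R3 ← R3 / (-656/795).
R1 ← R1 − 402/265·R3.
R2 ← R2 − 57/53·R3.
R4 reduces to 0 = 0, so the extra equation is consistent.
Reading off the reduced rows gives x1 = 7/5, x2 = -1, x3 = -2.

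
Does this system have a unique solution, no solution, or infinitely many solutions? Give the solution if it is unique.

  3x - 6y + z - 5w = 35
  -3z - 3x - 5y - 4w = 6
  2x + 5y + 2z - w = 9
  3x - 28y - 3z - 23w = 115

Row-reduce:
R1 ← R1 / (3).
R2 ← R2 + 3·R1.
R3 ← R3 − 2·R1.
R4 ← R4 − 3·R1.
R2 ← R2 / (-11).
R1 ← R1 + 2·R2.
R3 ← R3 − 9·R2.
R4 ← R4 + 22·R2.
R3 ← R3 / (-10/33).
R1 ← R1 − 23/33·R3.
R2 ← R2 − 2/11·R3.
Row 4 reduces to 0 = -2, a contradiction. The system is inconsistent.

no solution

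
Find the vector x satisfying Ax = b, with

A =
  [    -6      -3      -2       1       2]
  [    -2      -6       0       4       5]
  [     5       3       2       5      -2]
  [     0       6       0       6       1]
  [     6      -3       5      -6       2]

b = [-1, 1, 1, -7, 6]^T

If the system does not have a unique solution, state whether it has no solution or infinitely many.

x_1 = 0, x_2 = -1, x_3 = 1, x_4 = 0, x_5 = -1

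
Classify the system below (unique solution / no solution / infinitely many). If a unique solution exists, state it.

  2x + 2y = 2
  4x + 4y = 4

infinitely many solutions

Row-reduce:
R1 ← R1 / (2).
R2 ← R2 − 4·R1.
Rank is 1 with 2 unknowns, leaving y free.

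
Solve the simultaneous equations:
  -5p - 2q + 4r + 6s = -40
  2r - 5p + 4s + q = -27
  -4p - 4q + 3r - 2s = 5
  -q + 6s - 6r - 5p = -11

p = 0, q = -1, r = -3, s = -5

Row-reduce the augmented matrix:
R1 ← R1 / (-5).
R2 ← R2 + 5·R1.
R3 ← R3 + 4·R1.
R4 ← R4 + 5·R1.
R2 ← R2 / (3).
R1 ← R1 − 2/5·R2.
R3 ← R3 + 12/5·R2.
R4 ← R4 − 1·R2.
R3 ← R3 / (-9/5).
R1 ← R1 + 8/15·R3.
R2 ← R2 + 2/3·R3.
R4 ← R4 + 28/3·R3.
R4 ← R4 / (398/9).
R1 ← R1 − 14/9·R4.
R2 ← R2 − 22/9·R4.
R3 ← R3 − 14/3·R4.
Reading off the reduced rows gives p = 0, q = -1, r = -3, s = -5.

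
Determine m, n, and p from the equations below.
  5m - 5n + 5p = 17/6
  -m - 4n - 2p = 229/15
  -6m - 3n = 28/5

m = 2/5, n = -8/3, p = -5/2

Row-reduce the augmented matrix:
R1 ← R1 / (5).
R2 ← R2 + 1·R1.
R3 ← R3 + 6·R1.
R2 ← R2 / (-5).
R1 ← R1 + 1·R2.
R3 ← R3 + 9·R2.
R3 ← R3 / (39/5).
R1 ← R1 − 6/5·R3.
R2 ← R2 − 1/5·R3.
Reading off the reduced rows gives m = 2/5, n = -8/3, p = -5/2.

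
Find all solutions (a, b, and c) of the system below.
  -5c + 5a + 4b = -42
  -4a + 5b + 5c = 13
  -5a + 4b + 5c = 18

a = -2, b = -3, c = 4

Row-reduce the augmented matrix:
R1 ← R1 / (5).
R2 ← R2 + 4·R1.
R3 ← R3 + 5·R1.
R2 ← R2 / (41/5).
R1 ← R1 − 4/5·R2.
R3 ← R3 − 8·R2.
R3 ← R3 / (-40/41).
R1 ← R1 + 45/41·R3.
R2 ← R2 − 5/41·R3.
Reading off the reduced rows gives a = -2, b = -3, c = 4.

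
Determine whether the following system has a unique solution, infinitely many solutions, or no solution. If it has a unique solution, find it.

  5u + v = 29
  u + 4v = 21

Row-reduce the augmented matrix:
R1 ← R1 / (5).
R2 ← R2 − 1·R1.
R2 ← R2 / (19/5).
R1 ← R1 − 1/5·R2.
Reading off the reduced rows gives u = 5, v = 4.

u = 5, v = 4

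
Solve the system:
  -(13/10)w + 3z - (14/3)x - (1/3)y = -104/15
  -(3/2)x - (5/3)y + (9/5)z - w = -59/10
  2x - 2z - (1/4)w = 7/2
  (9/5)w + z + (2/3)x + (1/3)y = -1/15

infinitely many solutions

Row-reduce:
R1 ← R1 / (-14/3).
R2 ← R2 + 3/2·R1.
R3 ← R3 − 2·R1.
R4 ← R4 − 2/3·R1.
R2 ← R2 / (-131/84).
R1 ← R1 − 1/14·R2.
R3 ← R3 + 1/7·R2.
R4 ← R4 − 2/7·R2.
R3 ← R3 / (-518/655).
R1 ← R1 + 396/655·R3.
R2 ← R2 + 351/655·R3.
R4 ← R4 − 1036/655·R3.
Rank is 3 with 4 unknowns, leaving w free.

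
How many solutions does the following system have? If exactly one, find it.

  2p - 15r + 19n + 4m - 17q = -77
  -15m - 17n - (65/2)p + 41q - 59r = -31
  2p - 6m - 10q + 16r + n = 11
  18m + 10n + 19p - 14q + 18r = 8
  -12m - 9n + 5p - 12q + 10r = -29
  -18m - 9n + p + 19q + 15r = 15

Row-reduce:
R1 ← R1 / (4).
R2 ← R2 + 15·R1.
R3 ← R3 + 6·R1.
R4 ← R4 − 18·R1.
R5 ← R5 + 12·R1.
R6 ← R6 + 18·R1.
R2 ← R2 / (217/4).
R1 ← R1 − 19/4·R2.
R3 ← R3 − 59/2·R2.
R4 ← R4 + 151/2·R2.
R5 ← R5 − 48·R2.
R6 ← R6 − 153/2·R2.
R3 ← R3 / (4035/217).
R1 ← R1 − 1167/434·R3.
R2 ← R2 + 100/217·R3.
R4 ← R4 + 5380/217·R3.
R5 ← R5 − 7187/217·R3.
R6 ← R6 − 9820/217·R3.
Swap R4 and R5.
R4 ← R4 / (-2252/1345).
R1 ← R1 − 2923/2690·R4.
R2 ← R2 + 267/269·R4.
R3 ← R3 + 1673/1345·R4.
R6 ← R6 − 8304/269·R4.
Swap R5 and R6.
R5 ← R5 / (-358358/563).
R1 ← R1 + 26177/1126·R5.
R2 ← R2 − 10627/563·R5.
R3 ← R3 − 15535/563·R5.
R4 ← R4 − 11122/563·R5.
Row 6 reduces to 0 = 2, a contradiction. The system is inconsistent.

no solution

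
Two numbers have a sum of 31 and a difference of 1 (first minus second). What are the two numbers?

Let x = first number, y = second number.
  x + y = 31
  x - y = 1
Row-reduce the augmented matrix:
R2 ← R2 − 1·R1.
R2 ← R2 / (-2).
R1 ← R1 − 1·R2.
Reading off the reduced rows gives x = 16, y = 15.

first number: 16, second number: 15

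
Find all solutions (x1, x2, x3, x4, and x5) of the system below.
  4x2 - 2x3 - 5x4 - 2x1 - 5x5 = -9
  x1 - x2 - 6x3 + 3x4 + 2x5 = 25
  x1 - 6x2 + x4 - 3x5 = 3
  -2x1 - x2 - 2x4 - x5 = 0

Row-reduce:
R1 ← R1 / (-2).
R2 ← R2 − 1·R1.
R3 ← R3 − 1·R1.
R4 ← R4 + 2·R1.
R1 ← R1 + 2·R2.
R3 ← R3 + 4·R2.
R4 ← R4 + 5·R2.
R3 ← R3 / (-29).
R1 ← R1 + 13·R3.
R2 ← R2 + 7·R3.
R4 ← R4 + 33·R3.
R4 ← R4 / (143/29).
R1 ← R1 − 95/29·R4.
R2 ← R2 − 11/29·R4.
R3 ← R3 + 1/58·R4.
Rank is 4 with 5 unknowns, leaving x5 free.

infinitely many solutions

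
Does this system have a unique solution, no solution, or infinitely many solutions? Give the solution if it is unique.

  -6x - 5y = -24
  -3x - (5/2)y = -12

Row-reduce:
R1 ← R1 / (-6).
R2 ← R2 + 3·R1.
Rank is 1 with 2 unknowns, leaving y free.

infinitely many solutions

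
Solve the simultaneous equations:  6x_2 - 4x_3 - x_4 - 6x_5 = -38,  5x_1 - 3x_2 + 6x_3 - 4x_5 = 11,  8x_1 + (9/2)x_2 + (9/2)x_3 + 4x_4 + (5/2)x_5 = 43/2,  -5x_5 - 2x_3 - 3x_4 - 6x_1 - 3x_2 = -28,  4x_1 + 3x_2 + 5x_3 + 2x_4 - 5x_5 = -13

Row-reduce:
Swap R1 and R2.
R1 ← R1 / (5).
R3 ← R3 − 8·R1.
R4 ← R4 + 6·R1.
R5 ← R5 − 4·R1.
R2 ← R2 / (6).
R1 ← R1 + 3/5·R2.
R3 ← R3 − 93/10·R2.
R4 ← R4 + 33/5·R2.
R5 ← R5 − 27/5·R2.
R3 ← R3 / (11/10).
R1 ← R1 − 4/5·R3.
R2 ← R2 + 2/3·R3.
R4 ← R4 − 4/5·R3.
R5 ← R5 − 19/5·R3.
R4 ← R4 / (-179/22).
R1 ← R1 + 91/22·R4.
R2 ← R2 − 211/66·R4.
R3 ← R3 − 111/22·R4.
R5 ← R5 + 179/11·R4.
Rank is 4 with 5 unknowns, leaving x_5 free.

infinitely many solutions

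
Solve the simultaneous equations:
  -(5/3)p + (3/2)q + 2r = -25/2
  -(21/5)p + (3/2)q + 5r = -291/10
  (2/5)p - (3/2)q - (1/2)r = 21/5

Row-reduce:
R1 ← R1 / (-5/3).
R2 ← R2 + 21/5·R1.
R3 ← R3 − 2/5·R1.
R2 ← R2 / (-57/25).
R1 ← R1 + 9/10·R2.
R3 ← R3 + 57/50·R2.
Rank is 2 with 3 unknowns, leaving r free.

infinitely many solutions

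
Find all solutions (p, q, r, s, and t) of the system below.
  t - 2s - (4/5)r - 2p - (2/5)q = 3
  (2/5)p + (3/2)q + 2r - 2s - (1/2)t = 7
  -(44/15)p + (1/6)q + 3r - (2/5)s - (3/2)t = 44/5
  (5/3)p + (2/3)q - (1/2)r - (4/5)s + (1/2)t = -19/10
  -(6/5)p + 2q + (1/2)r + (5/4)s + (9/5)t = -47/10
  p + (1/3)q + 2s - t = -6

Row-reduce:
R1 ← R1 / (-2).
R2 ← R2 − 2/5·R1.
R3 ← R3 + 44/15·R1.
R4 ← R4 − 5/3·R1.
R5 ← R5 + 6/5·R1.
R6 ← R6 − 1·R1.
R2 ← R2 / (71/50).
R1 ← R1 − 1/5·R2.
R3 ← R3 − 113/150·R2.
R4 ← R4 − 1/3·R2.
R5 ← R5 − 56/25·R2.
R6 ← R6 − 2/15·R2.
R3 ← R3 / (227/71).
R1 ← R1 − 10/71·R3.
R2 ← R2 − 92/71·R3.
R4 ← R4 + 227/142·R3.
R5 ← R5 + 273/142·R3.
R6 ← R6 + 122/213·R3.
Swap R4 and R5.
R4 ← R4 / (38703/4540).
R1 ← R1 − 797/681·R4.
R2 ← R2 + 11008/3405·R4.
R3 ← R3 − 4054/3405·R4.
R6 ← R6 − 19483/10215·R4.
Swap R5 and R6.
R5 ← R5 / (-3383791/3483270).
R1 ← R1 + 77099/232218·R5.
R2 ← R2 − 534623/580545·R5.
R3 ← R3 + 508574/580545·R5.
R4 ← R4 + 68/38703·R5.
Row 6 reduces to 0 = -1, a contradiction. The system is inconsistent.

no solution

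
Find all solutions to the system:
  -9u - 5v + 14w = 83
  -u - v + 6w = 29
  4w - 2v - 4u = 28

no solution

Row-reduce:
R1 ← R1 / (-9).
R2 ← R2 + 1·R1.
R3 ← R3 + 4·R1.
R2 ← R2 / (-4/9).
R1 ← R1 − 5/9·R2.
R3 ← R3 − 2/9·R2.
Row 3 reduces to 0 = 1, a contradiction. The system is inconsistent.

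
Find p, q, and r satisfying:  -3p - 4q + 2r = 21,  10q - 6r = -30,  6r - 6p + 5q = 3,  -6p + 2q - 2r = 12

p = -3, q = -3, r = 0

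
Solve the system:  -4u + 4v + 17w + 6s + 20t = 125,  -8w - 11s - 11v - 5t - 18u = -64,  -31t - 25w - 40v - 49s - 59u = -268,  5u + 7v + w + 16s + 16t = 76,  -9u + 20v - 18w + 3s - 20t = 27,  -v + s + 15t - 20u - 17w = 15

u = -2, v = 5, w = 3, s = 1, t = 2

Row-reduce the augmented matrix:
R1 ← R1 / (-4).
R2 ← R2 + 18·R1.
R3 ← R3 + 59·R1.
R4 ← R4 − 5·R1.
R5 ← R5 + 9·R1.
R6 ← R6 + 20·R1.
R2 ← R2 / (-29).
R1 ← R1 + 1·R2.
R3 ← R3 + 99·R2.
R4 ← R4 − 12·R2.
R5 ← R5 − 11·R2.
R6 ← R6 + 21·R2.
R3 ← R3 / (1475/116).
R1 ← R1 + 155/116·R3.
R2 ← R2 − 169/58·R3.
R4 ← R4 + 1475/116·R3.
R5 ← R5 + 10243/116·R3.
R6 ← R6 + 2367/58·R3.
Swap R4 and R5.
R4 ← R4 / (-116396/1475).
R1 ← R1 + 297/295·R4.
R2 ← R2 − 4561/1475·R4.
R3 ← R3 + 902/1475·R4.
R6 ← R6 + 38998/1475·R4.
Swap R5 and R6.
R5 ← R5 / (940053/58198).
R1 ← R1 + 53889/116396·R5.
R2 ← R2 + 87971/116396·R5.
R3 ← R3 − 43125/58198·R5.
R4 ← R4 − 166333/116396·R5.
R6 reduces to 0 = 0, so the extra equation is consistent.
Reading off the reduced rows gives u = -2, v = 5, w = 3, s = 1, t = 2.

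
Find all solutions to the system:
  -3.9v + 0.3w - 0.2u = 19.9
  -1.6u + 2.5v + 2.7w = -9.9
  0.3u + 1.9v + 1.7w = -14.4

Row-reduce the augmented matrix:
R1 ← R1 / (-1/5).
R2 ← R2 + 8/5·R1.
R3 ← R3 − 3/10·R1.
R2 ← R2 / (337/10).
R1 ← R1 − 39/2·R2.
R3 ← R3 + 79/20·R2.
R3 ← R3 / (3682/1685).
R1 ← R1 + 564/337·R3.
R2 ← R2 − 3/337·R3.
Reading off the reduced rows gives u = -5, v = -5, w = -2.

u = -5, v = -5, w = -2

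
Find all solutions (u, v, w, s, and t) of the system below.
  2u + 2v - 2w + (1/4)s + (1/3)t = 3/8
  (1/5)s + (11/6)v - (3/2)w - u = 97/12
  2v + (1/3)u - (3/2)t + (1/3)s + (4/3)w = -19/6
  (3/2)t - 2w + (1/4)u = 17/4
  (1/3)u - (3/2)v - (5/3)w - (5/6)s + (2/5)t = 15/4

Row-reduce the augmented matrix:
R1 ← R1 / (2).
R2 ← R2 + 1·R1.
R3 ← R3 − 1/3·R1.
R4 ← R4 − 1/4·R1.
R5 ← R5 − 1/3·R1.
R2 ← R2 / (17/6).
R1 ← R1 − 1·R2.
R3 ← R3 − 5/3·R2.
R4 ← R4 + 1/4·R2.
R5 ← R5 + 11/6·R2.
R3 ← R3 / (160/51).
R1 ← R1 + 2/17·R3.
R2 ← R2 + 15/17·R3.
R4 ← R4 + 67/34·R3.
R5 ← R5 + 301/102·R3.
R4 ← R4 / (31/512).
R1 ← R1 − 9/640·R4.
R2 ← R2 − 183/1280·R4.
R3 ← R3 − 41/1280·R4.
R5 ← R5 + 4379/7680·R4.
R5 ← R5 / (55567/18600).
R1 ← R1 + 128/2325·R5.
R2 ← R2 + 4439/3100·R5.
R3 ← R3 + 7039/9300·R5.
R4 ← R4 − 1112/155·R5.
Reading off the reduced rows gives u = -3, v = 1, w = -5/2, s = -5/2, t = 0.

u = -3, v = 1, w = -5/2, s = -5/2, t = 0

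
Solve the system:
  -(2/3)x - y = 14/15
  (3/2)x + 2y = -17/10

x = 1, y = -8/5

From equation 1: y = -14/15 − 2/3·x.
Substitute into equation 2 and solve: x = 1.
Then y = -8/5.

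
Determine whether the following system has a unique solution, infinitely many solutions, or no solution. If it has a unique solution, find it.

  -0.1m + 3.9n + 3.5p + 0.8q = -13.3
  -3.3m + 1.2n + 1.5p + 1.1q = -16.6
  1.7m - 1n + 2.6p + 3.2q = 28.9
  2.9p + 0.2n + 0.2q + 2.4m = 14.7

m = 5, n = -5, p = 1, q = 4

Row-reduce the augmented matrix:
R1 ← R1 / (-1/10).
R2 ← R2 + 33/10·R1.
R3 ← R3 − 17/10·R1.
R4 ← R4 − 12/5·R1.
R2 ← R2 / (-255/2).
R1 ← R1 + 39·R2.
R3 ← R3 − 653/10·R2.
R4 ← R4 − 469/5·R2.
R3 ← R3 / (3157/850).
R1 ← R1 + 11/85·R3.
R2 ← R2 − 76/85·R3.
R4 ← R4 − 2577/850·R3.
R4 ← R4 / (-1112543/473550).
R1 ← R1 + 548/4305·R4.
R2 ← R2 + 11469/15785·R4.
R3 ← R3 − 48991/47355·R4.
Reading off the reduced rows gives m = 5, n = -5, p = 1, q = 4.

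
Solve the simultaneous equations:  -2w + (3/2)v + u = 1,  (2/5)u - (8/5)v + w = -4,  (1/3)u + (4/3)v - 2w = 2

Row-reduce the augmented matrix:
R2 ← R2 − 2/5·R1.
R3 ← R3 − 1/3·R1.
R2 ← R2 / (-11/5).
R1 ← R1 − 3/2·R2.
R3 ← R3 − 5/6·R2.
R3 ← R3 / (-43/66).
R1 ← R1 + 17/22·R3.
R2 ← R2 + 9/11·R3.
Reading off the reduced rows gives u = -2, v = 2, w = 0.

u = -2, v = 2, w = 0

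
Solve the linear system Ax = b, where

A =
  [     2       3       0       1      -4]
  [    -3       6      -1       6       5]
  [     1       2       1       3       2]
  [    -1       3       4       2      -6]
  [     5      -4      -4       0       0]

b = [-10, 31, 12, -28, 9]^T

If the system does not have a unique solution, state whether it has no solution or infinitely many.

Row-reduce the augmented matrix:
R1 ← R1 / (2).
R2 ← R2 + 3·R1.
R3 ← R3 − 1·R1.
R4 ← R4 + 1·R1.
R5 ← R5 − 5·R1.
R2 ← R2 / (21/2).
R1 ← R1 − 3/2·R2.
R3 ← R3 − 1/2·R2.
R4 ← R4 − 9/2·R2.
R5 ← R5 + 23/2·R2.
R3 ← R3 / (22/21).
R1 ← R1 − 1/7·R3.
R2 ← R2 + 2/21·R3.
R4 ← R4 − 31/7·R3.
R5 ← R5 + 107/21·R3.
R4 ← R4 / (-215/22).
R1 ← R1 + 19/22·R4.
R2 ← R2 − 10/11·R4.
R3 ← R3 − 45/22·R4.
R5 ← R5 − 355/22·R4.
R5 ← R5 / (-523/43).
R1 ← R1 + 49/215·R5.
R2 ← R2 + 87/43·R5.
R3 ← R3 + 56/43·R5.
R4 ← R4 − 543/215·R5.
Reading off the reduced rows gives x_1 = 1, x_2 = 1, x_3 = -2, x_4 = 1, x_5 = 4.

x_1 = 1, x_2 = 1, x_3 = -2, x_4 = 1, x_5 = 4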